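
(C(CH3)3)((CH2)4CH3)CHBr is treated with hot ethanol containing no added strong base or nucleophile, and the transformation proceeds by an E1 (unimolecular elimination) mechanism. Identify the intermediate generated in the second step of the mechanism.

tertiary carbocation

Step 1: The C–Br bond breaks with both electrons going to the bromide; Br⁻ leaves and a secondary carbocation remains.
Step 2: Carbocation rearrangement: a 1,2-methyl shift from the adjacent tert-butyl carbon converts the initially-formed secondary cation into the more stable tertiary cation.
After step 2 the species present is a tertiary carbocation.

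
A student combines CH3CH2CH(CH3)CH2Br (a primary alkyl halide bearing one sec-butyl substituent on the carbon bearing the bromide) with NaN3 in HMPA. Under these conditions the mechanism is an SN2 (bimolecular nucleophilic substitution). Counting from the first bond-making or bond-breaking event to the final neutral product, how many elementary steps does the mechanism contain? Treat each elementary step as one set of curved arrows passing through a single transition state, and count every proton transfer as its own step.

Step 1: The azide nucleophile donates a lone pair from N to the α-carbon in a backside attack; simultaneously the C–Br σ-bond breaks and both of its electrons leave with Br⁻. One concerted step with inversion of configuration.
Total: 1 elementary step.

1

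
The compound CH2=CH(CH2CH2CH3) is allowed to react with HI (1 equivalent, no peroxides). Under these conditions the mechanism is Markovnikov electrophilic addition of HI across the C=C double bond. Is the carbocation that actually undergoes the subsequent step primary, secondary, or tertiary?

secondary

Step 1: Electrophilic addition begins with the π(C=C) electrons forming a bond to the proton of HI. Following Markovnikov's rule, the resulting cation is secondary. The H–I bond breaks heterolytically, releasing I⁻.
No single 1,2-shift to an adjacent carbon would give a more-substituted cation, so no rearrangement occurs.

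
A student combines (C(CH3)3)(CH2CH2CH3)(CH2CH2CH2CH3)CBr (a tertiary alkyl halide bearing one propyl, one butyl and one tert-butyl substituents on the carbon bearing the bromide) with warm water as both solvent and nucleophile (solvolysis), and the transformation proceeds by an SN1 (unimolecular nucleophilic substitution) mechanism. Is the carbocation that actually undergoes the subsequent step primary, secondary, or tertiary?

Step 1: Rate-determining heterolysis of the C–Br bond gives Br⁻ and a tertiary carbocation.
No single 1,2-shift to an adjacent carbon would give a more-substituted cation, so no rearrangement occurs.

tertiary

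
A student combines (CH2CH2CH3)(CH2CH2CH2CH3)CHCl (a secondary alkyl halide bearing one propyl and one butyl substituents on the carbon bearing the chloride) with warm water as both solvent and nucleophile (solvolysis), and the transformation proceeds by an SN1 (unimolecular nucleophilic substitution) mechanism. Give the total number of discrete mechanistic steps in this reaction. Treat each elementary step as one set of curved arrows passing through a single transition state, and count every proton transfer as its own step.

3

Step 1: Ionisation: the C–Cl σ-bond cleaves heterolytically; both bonding electrons depart with Cl⁻, leaving a secondary carbocation at the α-carbon.
(No 1,2-shift: no single shift to an adjacent carbon would give a more stable cation.)
Step 2: H2O donates an oxygen lone pair into the empty p orbital of the cation, giving a protonated alcohol (an oxonium ion).
Step 3: A second solvent molecule removes the proton on oxygen, giving the neutral alcohol product.
Total: 3 elementary steps.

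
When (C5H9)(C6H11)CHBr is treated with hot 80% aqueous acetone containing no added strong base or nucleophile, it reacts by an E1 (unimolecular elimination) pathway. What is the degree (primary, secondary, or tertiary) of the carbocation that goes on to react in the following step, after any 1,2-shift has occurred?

Step 1: Rate-determining heterolysis of the C–Br bond gives Br⁻ and a secondary carbocation.
Step 2: A 1,2-hydride shift from the adjacent cyclopentyl carbon moves the positive charge from the secondary centre to an adjacent carbon, generating a more stable tertiary carbocation.
The cation rearranges from secondary to tertiary via a 1,2-hydride shift from the adjacent cyclopentyl carbon; the tertiary cation is what reacts next.

tertiary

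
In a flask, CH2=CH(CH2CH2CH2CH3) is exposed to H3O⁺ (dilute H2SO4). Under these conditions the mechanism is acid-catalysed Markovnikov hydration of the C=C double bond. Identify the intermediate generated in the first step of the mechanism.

Step 1: The π electrons of the C=C bond attack a proton of H3O⁺; Markovnikov addition places the new C–H on the less-substituted alkene carbon, so the positive charge ends up on the more-substituted carbon — a secondary carbocation. H2O is released.
After step 1 the species present is a secondary carbocation.

secondary carbocation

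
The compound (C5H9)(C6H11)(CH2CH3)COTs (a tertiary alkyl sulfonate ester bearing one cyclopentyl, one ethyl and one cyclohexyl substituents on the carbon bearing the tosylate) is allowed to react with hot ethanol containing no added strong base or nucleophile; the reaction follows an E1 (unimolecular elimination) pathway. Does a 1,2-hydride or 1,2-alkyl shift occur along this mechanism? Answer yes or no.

no

The first-formed carbocation is tertiary.
No single 1,2-shift to an adjacent carbon would produce a more-substituted cation than the one already present, so no rearrangement occurs.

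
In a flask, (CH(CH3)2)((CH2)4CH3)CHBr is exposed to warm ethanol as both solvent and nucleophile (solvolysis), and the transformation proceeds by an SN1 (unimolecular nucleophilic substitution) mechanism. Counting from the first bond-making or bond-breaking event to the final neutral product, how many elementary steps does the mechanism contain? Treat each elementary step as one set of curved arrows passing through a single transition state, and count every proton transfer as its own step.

Step 1: Ionisation: the C–Br σ-bond cleaves heterolytically; both bonding electrons depart with Br⁻, leaving a secondary carbocation at the α-carbon.
Step 2: A hydride (H with its bonding pair) migrates from the adjacent isopropyl carbon to the cationic centre — a 1,2-hydride shift — upgrading the secondary cation to a tertiary one.
Step 3: Nucleophilic capture: the oxygen of CH3CH2OH bonds to the cationic carbon, producing an oxonium-ion intermediate.
Step 4: A second solvent molecule removes the proton on oxygen, giving the neutral ether product.
Total: 4 elementary steps.

4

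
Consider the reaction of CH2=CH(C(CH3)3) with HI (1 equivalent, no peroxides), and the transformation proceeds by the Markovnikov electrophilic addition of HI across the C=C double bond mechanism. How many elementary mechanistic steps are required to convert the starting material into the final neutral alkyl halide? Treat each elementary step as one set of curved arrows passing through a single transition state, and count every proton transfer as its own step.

3

Step 1: Protonation of the alkene by HI: the π bond acts as the nucleophile and picks up H⁺, giving the more stable (Markovnikov) secondary carbocation. The H–I bond breaks heterolytically, releasing I⁻.
Step 2: Carbocation rearrangement: a 1,2-methyl shift from the adjacent tert-butyl carbon converts the initially-formed secondary cation into the more stable tertiary cation.
Step 3: The I⁻ anion donates a lone pair to the carbocation, forming the new C–I σ-bond and giving the neutral alkyl halide.
Total: 3 elementary steps.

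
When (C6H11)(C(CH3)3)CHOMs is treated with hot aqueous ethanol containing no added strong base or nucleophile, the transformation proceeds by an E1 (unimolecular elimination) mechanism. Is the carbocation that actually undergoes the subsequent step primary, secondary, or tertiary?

Step 1: The C–O bond breaks with both electrons going to the mesylate; MsO⁻ leaves and a secondary carbocation remains.
Step 2: A hydride (H with its bonding pair) migrates from the adjacent cyclohexyl carbon to the cationic centre — a 1,2-hydride shift — upgrading the secondary cation to a tertiary one.
The cation rearranges from secondary to tertiary via a 1,2-hydride shift from the adjacent cyclohexyl carbon; the tertiary cation is what reacts next.

tertiary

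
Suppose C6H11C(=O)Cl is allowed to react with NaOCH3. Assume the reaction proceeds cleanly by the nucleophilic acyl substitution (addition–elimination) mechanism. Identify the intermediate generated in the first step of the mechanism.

Step 1: A lone pair on the O of CH3O⁻ attacks the electrophilic acyl carbon; the π(C=O) electrons move onto oxygen, giving a tetrahedral intermediate.
After step 1 the species present is a tetrahedral intermediate.

tetrahedral intermediate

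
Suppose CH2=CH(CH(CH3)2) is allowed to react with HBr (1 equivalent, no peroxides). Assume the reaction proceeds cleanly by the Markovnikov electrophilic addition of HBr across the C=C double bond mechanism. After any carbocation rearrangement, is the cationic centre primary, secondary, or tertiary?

tertiary

Step 1: Protonation of the alkene by HBr: the π bond acts as the nucleophile and picks up H⁺, giving the more stable (Markovnikov) secondary carbocation. The H–Br bond breaks heterolytically, releasing Br⁻.
Step 2: A 1,2-hydride shift from the adjacent isopropyl carbon moves the positive charge from the secondary centre to an adjacent carbon, generating a more stable tertiary carbocation.
The cation rearranges from secondary to tertiary via a 1,2-hydride shift from the adjacent isopropyl carbon; the tertiary cation is what reacts next.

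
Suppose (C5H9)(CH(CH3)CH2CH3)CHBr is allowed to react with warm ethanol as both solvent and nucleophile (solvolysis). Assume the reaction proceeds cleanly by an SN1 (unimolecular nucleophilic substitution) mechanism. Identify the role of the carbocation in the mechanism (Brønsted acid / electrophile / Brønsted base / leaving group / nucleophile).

electrophile

Step 3: CH3CH2OH donates an oxygen lone pair into the empty p orbital of the cation, giving a protonated ether (an oxonium ion).
The carbocation accepts an electron pair into an empty or π* orbital — it is the electrophile.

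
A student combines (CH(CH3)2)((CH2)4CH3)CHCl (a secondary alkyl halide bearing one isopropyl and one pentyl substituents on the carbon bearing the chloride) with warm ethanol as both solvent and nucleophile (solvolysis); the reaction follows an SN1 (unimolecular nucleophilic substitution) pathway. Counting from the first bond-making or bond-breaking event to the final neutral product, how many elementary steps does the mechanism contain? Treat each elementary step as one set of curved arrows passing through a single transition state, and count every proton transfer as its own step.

Step 1: Rate-determining heterolysis of the C–Cl bond gives Cl⁻ and a secondary carbocation.
Step 2: A hydride (H with its bonding pair) migrates from the adjacent isopropyl carbon to the cationic centre — a 1,2-hydride shift — upgrading the secondary cation to a tertiary one.
Step 3: CH3CH2OH donates an oxygen lone pair into the empty p orbital of the cation, giving a protonated ether (an oxonium ion).
Step 4: A second solvent molecule removes the proton on oxygen, giving the neutral ether product.
Total: 4 elementary steps.

4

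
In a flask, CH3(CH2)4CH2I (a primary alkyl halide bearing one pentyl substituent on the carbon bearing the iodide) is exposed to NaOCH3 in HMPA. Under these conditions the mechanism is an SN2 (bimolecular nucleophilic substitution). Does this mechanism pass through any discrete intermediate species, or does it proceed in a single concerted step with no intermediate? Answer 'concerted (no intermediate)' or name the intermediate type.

concerted (no intermediate)

Backside attack by CH3O⁻ on the carbon bearing the iodide: the new C–O bond forms as the C–I bond breaks, with Walden inversion at carbon.
All bond changes occur in one transition state; no discrete intermediate is formed.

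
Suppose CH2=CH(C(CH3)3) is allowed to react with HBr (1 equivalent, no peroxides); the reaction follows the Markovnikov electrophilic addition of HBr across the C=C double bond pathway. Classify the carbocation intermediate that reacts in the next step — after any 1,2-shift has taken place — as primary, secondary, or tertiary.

tertiary

Step 1: Electrophilic addition begins with the π(C=C) electrons forming a bond to the proton of HBr. Following Markovnikov's rule, the resulting cation is secondary. The H–Br bond breaks heterolytically, releasing Br⁻.
Step 2: A methyl group with its bonding pair migrates from the adjacent tert-butyl carbon to the cationic centre — a 1,2-methyl shift — upgrading the secondary cation to a tertiary one.
The cation rearranges from secondary to tertiary via a 1,2-methyl shift from the adjacent tert-butyl carbon; the tertiary cation is what reacts next.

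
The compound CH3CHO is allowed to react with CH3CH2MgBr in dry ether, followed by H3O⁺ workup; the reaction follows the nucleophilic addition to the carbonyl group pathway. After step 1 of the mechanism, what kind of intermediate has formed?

Step 1: Nucleophilic addition: the carbanion-like carbon of CH3CH2MgBr adds to the carbonyl carbon, pushing the π(C=O) electron pair onto oxygen and giving a tetrahedral alkoxide.
After step 1 the species present is a tetrahedral alkoxide intermediate.

tetrahedral alkoxide intermediate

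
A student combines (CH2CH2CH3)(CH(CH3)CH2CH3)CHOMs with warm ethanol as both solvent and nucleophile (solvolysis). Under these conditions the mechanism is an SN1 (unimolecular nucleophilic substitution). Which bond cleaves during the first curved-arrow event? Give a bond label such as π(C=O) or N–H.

C–O

Step 1: The C–O bond breaks with both electrons going to the mesylate; MsO⁻ leaves and a secondary carbocation remains.
The bond broken in this step is the C–O bond.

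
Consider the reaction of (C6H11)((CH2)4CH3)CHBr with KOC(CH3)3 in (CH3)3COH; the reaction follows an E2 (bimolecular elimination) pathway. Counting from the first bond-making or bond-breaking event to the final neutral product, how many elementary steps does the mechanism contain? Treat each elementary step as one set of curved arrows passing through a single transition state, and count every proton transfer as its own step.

Step 1: In one step, (CH3)3CO⁻ pulls off a β-proton, the C–Br bond cleaves, and a C=C double bond forms between the α- and β-carbons (E2, anti elimination).
Total: 1 elementary step.

1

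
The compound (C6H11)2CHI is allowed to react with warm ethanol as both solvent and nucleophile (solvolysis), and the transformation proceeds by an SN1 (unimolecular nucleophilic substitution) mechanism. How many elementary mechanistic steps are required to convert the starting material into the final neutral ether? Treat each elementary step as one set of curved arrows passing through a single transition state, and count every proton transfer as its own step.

Step 1: The C–I bond breaks with both electrons going to the iodide; I⁻ leaves and a secondary carbocation remains.
Step 2: A 1,2-hydride shift from the adjacent cyclohexyl carbon moves the positive charge from the secondary centre to an adjacent carbon, generating a more stable tertiary carbocation.
Step 3: CH3CH2OH donates an oxygen lone pair into the empty p orbital of the cation, giving a protonated ether (an oxonium ion).
Step 4: Proton transfer from the O–H of the oxonium ion to a solvent molecule delivers the neutral ether.
Total: 4 elementary steps.

4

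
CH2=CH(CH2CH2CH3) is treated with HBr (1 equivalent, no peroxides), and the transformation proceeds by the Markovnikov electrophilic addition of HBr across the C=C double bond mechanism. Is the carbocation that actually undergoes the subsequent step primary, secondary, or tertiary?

Step 1: Protonation of the alkene by HBr: the π bond acts as the nucleophile and picks up H⁺, giving the more stable (Markovnikov) secondary carbocation. The H–Br bond breaks heterolytically, releasing Br⁻.
No single 1,2-shift to an adjacent carbon would give a more-substituted cation, so no rearrangement occurs.

secondary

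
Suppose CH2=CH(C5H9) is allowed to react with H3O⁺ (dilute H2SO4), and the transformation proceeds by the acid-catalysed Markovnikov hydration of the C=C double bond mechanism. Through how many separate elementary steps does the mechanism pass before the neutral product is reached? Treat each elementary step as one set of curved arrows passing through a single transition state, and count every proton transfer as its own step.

4

Step 1: Protonation of the alkene by H3O⁺: the π bond acts as the nucleophile and picks up H⁺, giving the more stable (Markovnikov) secondary carbocation. H2O is released.
Step 2: A hydride (H with its bonding pair) migrates from the adjacent cyclopentyl carbon to the cationic centre — a 1,2-hydride shift — upgrading the secondary cation to a tertiary one.
Step 3: A lone pair on the oxygen of H2O attacks the carbocation, forming a C–O bond and an oxonium ion (a protonated alcohol).
Step 4: Proton transfer from the O–H of the oxonium ion to H2O completes the catalytic cycle and yields the alcohol.
Total: 4 elementary steps.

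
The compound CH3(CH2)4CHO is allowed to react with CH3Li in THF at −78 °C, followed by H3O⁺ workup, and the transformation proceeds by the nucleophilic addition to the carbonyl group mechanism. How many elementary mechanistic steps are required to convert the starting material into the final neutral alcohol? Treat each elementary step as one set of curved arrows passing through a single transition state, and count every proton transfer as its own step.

2

Step 1: A lone pair / filled orbital on the carbanion-like carbon of CH3Li attacks the electrophilic carbonyl carbon; the π(C=O) electrons shift onto oxygen, producing a tetrahedral alkoxide intermediate.
Step 2: The alkoxide picks up a proton during H3O⁺ workup to yield an alcohol.
Total: 2 elementary steps.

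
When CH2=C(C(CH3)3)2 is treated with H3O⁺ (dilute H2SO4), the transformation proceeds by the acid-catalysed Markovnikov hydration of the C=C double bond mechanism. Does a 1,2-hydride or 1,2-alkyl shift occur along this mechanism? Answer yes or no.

no

The first-formed carbocation is tertiary.
No single 1,2-shift to an adjacent carbon would produce a more-substituted cation than the one already present, so no rearrangement occurs.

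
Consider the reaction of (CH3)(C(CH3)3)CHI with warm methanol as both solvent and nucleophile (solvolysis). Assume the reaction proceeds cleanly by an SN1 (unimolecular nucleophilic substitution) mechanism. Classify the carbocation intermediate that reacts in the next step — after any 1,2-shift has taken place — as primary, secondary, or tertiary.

tertiary

Step 1: Rate-determining heterolysis of the C–I bond gives I⁻ and a secondary carbocation.
Step 2: A methyl group with its bonding pair migrates from the adjacent tert-butyl carbon to the cationic centre — a 1,2-methyl shift — upgrading the secondary cation to a tertiary one.
The cation rearranges from secondary to tertiary via a 1,2-methyl shift from the adjacent tert-butyl carbon; the tertiary cation is what reacts next.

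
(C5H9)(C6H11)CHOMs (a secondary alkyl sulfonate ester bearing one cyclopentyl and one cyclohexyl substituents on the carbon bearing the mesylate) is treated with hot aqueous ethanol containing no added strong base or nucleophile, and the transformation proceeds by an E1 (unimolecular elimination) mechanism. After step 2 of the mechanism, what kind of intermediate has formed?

Step 1: Rate-determining heterolysis of the C–O bond gives MsO⁻ and a secondary carbocation.
Step 2: A hydride (H with its bonding pair) migrates from the adjacent cyclopentyl carbon to the cationic centre — a 1,2-hydride shift — upgrading the secondary cation to a tertiary one.
After step 2 the species present is a tertiary carbocation.

tertiary carbocation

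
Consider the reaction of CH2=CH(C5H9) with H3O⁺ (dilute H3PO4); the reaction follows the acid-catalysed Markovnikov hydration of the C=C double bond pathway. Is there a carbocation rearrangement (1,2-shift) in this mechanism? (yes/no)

The first-formed carbocation is secondary.
The adjacent cyclopentyl carbon already bears 2 other carbon substituents and has a hydrogen to migrate; after a 1,2-hydride shift from that carbon the positive charge sits on a tertiary centre.
Tertiary is more stable than secondary, so the shift occurs.

yes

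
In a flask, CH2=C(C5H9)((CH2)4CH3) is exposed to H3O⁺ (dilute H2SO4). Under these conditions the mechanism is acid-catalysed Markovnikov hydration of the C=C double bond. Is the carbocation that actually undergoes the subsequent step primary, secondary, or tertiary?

Step 1: The π electrons of the C=C bond attack a proton of H3O⁺; Markovnikov addition places the new C–H on the less-substituted alkene carbon, so the positive charge ends up on the more-substituted carbon — a tertiary carbocation. H2O is released.
No single 1,2-shift to an adjacent carbon would give a more-substituted cation, so no rearrangement occurs.

tertiary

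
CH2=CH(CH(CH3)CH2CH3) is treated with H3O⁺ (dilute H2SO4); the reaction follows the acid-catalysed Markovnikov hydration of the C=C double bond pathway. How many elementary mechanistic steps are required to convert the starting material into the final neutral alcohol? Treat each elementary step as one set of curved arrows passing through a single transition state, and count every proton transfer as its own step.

Step 1: Electrophilic addition begins with the π(C=C) electrons forming a bond to the proton of H3O⁺. Following Markovnikov's rule, the resulting cation is secondary. H2O is released.
Step 2: A hydride (H with its bonding pair) migrates from the adjacent sec-butyl carbon to the cationic centre — a 1,2-hydride shift — upgrading the secondary cation to a tertiary one.
Step 3: Nucleophilic capture of the cation by H2O produces the protonated alcohol (an oxonium ion).
Step 4: Deprotonation of the oxonium ion by a water molecule delivers the neutral alcohol and regenerates the acid catalyst.
Total: 4 elementary steps.

4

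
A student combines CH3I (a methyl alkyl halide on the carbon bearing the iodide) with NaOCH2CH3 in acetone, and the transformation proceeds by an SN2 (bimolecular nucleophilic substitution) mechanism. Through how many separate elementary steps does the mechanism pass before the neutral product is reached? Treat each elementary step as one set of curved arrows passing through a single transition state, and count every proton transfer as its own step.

1

Step 1: The ethoxide nucleophile donates a lone pair from O to the α-carbon in a backside attack; simultaneously the C–I σ-bond breaks and both of its electrons leave with I⁻. One concerted step with inversion of configuration.
Total: 1 elementary step.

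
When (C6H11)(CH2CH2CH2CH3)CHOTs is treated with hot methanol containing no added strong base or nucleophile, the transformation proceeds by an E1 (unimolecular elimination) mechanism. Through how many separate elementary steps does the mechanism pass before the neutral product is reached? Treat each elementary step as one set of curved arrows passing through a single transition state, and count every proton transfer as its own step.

Step 1: Unassisted departure of TsO⁻ (taking the C–O bonding pair) generates a secondary carbocation.
Step 2: A 1,2-hydride shift from the adjacent cyclohexyl carbon moves the positive charge from the secondary centre to an adjacent carbon, generating a more stable tertiary carbocation.
Step 3: A weak base (a methanol molecule from the solvent) removes a proton from a carbon adjacent to the cationic centre; the electrons of that C–H bond become the new π(C=C) bond, giving the alkene.
Total: 3 elementary steps.

3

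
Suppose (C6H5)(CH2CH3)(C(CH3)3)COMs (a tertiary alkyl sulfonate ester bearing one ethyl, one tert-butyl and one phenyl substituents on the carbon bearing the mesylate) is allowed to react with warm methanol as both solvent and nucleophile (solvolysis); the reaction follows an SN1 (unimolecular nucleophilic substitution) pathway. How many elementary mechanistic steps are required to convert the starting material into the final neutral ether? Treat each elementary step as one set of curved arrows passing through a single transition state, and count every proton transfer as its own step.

3

Step 1: Rate-determining heterolysis of the C–O bond gives MsO⁻ and a tertiary carbocation.
(No 1,2-shift: no single shift to an adjacent carbon would give a more stable cation.)
Step 2: A lone pair on the oxygen of CH3OH attacks the carbocation, forming a new C–O σ-bond and an oxonium ion.
Step 3: Proton transfer from the O–H of the oxonium ion to a solvent molecule delivers the neutral ether.
Total: 3 elementary steps.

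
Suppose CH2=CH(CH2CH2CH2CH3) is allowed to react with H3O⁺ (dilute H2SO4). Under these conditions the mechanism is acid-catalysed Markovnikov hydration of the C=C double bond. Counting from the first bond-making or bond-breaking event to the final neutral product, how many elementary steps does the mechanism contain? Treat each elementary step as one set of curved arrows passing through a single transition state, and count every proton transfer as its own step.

Step 1: Electrophilic addition begins with the π(C=C) electrons forming a bond to the proton of H3O⁺. Following Markovnikov's rule, the resulting cation is secondary. H2O is released.
(No 1,2-shift: no single shift to an adjacent carbon would give a more stable cation.)
Step 2: Water acts as the nucleophile: an oxygen lone pair bonds to the cationic carbon, giving an oxonium-ion intermediate.
Step 3: H2O removes a proton from the oxonium oxygen, regenerating H3O⁺ and giving the neutral alcohol.
Total: 3 elementary steps.

3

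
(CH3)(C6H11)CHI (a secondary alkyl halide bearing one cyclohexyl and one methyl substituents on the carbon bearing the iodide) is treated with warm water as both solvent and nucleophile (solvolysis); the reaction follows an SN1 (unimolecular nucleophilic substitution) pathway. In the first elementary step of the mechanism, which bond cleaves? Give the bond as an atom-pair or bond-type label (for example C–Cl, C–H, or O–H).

C–I

Step 1: Unassisted departure of I⁻ (taking the C–I bonding pair) generates a secondary carbocation.
The bond broken in this step is the C–I bond.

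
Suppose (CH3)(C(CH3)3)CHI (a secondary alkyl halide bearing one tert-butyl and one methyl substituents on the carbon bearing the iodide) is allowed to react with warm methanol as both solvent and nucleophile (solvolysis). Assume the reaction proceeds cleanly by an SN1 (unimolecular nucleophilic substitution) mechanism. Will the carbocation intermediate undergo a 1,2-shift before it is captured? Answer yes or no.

yes

The first-formed carbocation is secondary.
The adjacent tert-butyl carbon has no hydrogen but bears methyl groups; migration of one methyl with its bonding pair (a 1,2-methyl shift) places the charge on a tertiary centre.
Tertiary is more stable than secondary, so the shift occurs.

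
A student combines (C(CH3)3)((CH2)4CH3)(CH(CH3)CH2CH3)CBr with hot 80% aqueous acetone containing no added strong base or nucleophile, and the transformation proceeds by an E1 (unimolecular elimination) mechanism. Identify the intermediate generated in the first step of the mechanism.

tertiary carbocation

Step 1: Rate-determining heterolysis of the C–Br bond gives Br⁻ and a tertiary carbocation.
After step 1 the species present is a tertiary carbocation.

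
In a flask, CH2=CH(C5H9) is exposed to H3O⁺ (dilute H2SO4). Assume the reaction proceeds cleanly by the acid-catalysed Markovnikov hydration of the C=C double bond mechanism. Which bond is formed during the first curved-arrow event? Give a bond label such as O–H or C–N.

C–H

Step 1: Electrophilic addition begins with the π(C=C) electrons forming a bond to the proton of H3O⁺. Following Markovnikov's rule, the resulting cation is secondary. H2O is released.
The bond formed in this step is the C–H bond.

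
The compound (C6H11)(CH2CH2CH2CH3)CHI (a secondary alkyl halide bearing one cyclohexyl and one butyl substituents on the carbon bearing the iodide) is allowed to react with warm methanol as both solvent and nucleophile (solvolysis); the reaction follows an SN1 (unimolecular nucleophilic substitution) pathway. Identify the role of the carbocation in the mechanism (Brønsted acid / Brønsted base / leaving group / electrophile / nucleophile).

electrophile

Step 3: A lone pair on the oxygen of CH3OH attacks the carbocation, forming a new C–O σ-bond and an oxonium ion.
The carbocation accepts an electron pair into an empty or π* orbital — it is the electrophile.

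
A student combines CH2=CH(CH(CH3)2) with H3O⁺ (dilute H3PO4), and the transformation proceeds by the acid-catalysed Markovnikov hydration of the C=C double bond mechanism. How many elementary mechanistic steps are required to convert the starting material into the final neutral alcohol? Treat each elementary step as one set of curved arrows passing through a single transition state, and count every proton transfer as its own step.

4

Step 1: Electrophilic addition begins with the π(C=C) electrons forming a bond to the proton of H3O⁺. Following Markovnikov's rule, the resulting cation is secondary. H2O is released.
Step 2: A hydride (H with its bonding pair) migrates from the adjacent isopropyl carbon to the cationic centre — a 1,2-hydride shift — upgrading the secondary cation to a tertiary one.
Step 3: Nucleophilic capture of the cation by H2O produces the protonated alcohol (an oxonium ion).
Step 4: H2O removes a proton from the oxonium oxygen, regenerating H3O⁺ and giving the neutral alcohol.
Total: 4 elementary steps.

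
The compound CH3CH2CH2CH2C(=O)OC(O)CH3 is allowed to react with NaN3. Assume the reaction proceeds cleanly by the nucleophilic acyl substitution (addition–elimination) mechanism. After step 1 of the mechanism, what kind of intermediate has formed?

tetrahedral intermediate

Step 1: N3⁻ adds to the carbonyl carbon; the C=O π electrons shift onto oxygen and a tetrahedral alkoxide intermediate forms.
After step 1 the species present is a tetrahedral intermediate.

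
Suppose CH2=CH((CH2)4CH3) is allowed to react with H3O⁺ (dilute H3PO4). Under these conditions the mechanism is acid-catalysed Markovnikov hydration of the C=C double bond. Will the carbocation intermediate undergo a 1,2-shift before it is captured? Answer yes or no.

The first-formed carbocation is secondary.
No single 1,2-shift to an adjacent carbon would produce a more-substituted cation than the one already present, so no rearrangement occurs.

no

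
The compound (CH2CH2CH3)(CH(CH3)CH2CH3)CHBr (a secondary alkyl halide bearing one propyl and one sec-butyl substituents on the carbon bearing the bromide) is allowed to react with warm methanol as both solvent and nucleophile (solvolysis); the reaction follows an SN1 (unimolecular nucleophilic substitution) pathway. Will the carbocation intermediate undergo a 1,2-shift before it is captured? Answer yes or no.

The first-formed carbocation is secondary.
The adjacent sec-butyl carbon already bears 2 other carbon substituents and has a hydrogen to migrate; after a 1,2-hydride shift from that carbon the positive charge sits on a tertiary centre.
Tertiary is more stable than secondary, so the shift occurs.

yes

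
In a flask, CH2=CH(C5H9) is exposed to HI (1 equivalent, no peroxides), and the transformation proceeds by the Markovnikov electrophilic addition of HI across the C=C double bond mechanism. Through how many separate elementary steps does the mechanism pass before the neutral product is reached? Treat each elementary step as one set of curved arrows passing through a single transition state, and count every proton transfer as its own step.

Step 1: Protonation of the alkene by HI: the π bond acts as the nucleophile and picks up H⁺, giving the more stable (Markovnikov) secondary carbocation. The H–I bond breaks heterolytically, releasing I⁻.
Step 2: Carbocation rearrangement: a 1,2-hydride shift from the adjacent cyclopentyl carbon converts the initially-formed secondary cation into the more stable tertiary cation.
Step 3: The I⁻ anion donates a lone pair to the carbocation, forming the new C–I σ-bond and giving the neutral alkyl halide.
Total: 3 elementary steps.

3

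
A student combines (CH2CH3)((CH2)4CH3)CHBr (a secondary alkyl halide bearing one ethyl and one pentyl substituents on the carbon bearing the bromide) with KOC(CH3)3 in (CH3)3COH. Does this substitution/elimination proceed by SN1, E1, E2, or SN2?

E2

Conditions: a strong/bulky base with a secondary substrate bearing a β-hydrogen.
These conditions are the textbook signature of the E2 pathway.
A strong (often hindered) base removes a β-H in concert with loss of the leaving group — bimolecular elimination.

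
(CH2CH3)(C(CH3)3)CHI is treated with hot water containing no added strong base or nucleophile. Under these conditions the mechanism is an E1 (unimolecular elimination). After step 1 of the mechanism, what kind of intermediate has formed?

secondary carbocation

Step 1: Rate-determining heterolysis of the C–I bond gives I⁻ and a secondary carbocation.
After step 1 the species present is a secondary carbocation.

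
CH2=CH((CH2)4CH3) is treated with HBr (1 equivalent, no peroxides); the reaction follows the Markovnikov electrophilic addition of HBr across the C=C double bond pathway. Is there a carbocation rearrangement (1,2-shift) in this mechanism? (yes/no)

The first-formed carbocation is secondary.
No single 1,2-shift to an adjacent carbon would produce a more-substituted cation than the one already present, so no rearrangement occurs.

no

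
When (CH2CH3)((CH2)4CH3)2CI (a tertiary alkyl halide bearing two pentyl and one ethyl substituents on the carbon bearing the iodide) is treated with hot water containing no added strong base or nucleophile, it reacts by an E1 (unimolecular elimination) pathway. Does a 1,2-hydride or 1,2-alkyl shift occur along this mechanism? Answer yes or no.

no

The first-formed carbocation is tertiary.
No single 1,2-shift to an adjacent carbon would produce a more-substituted cation than the one already present, so no rearrangement occurs.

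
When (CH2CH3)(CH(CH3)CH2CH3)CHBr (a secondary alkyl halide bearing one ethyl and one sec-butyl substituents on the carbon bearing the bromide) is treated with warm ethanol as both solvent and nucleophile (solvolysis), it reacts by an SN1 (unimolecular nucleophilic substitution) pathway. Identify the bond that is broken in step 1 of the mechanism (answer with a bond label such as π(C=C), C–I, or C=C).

C–Br

Step 1: Ionisation: the C–Br σ-bond cleaves heterolytically; both bonding electrons depart with Br⁻, leaving a secondary carbocation at the α-carbon.
The bond broken in this step is the C–Br bond.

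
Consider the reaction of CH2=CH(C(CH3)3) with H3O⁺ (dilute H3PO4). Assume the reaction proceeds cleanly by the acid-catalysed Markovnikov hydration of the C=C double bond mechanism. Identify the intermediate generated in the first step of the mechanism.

Step 1: The π electrons of the C=C bond attack a proton of H3O⁺; Markovnikov addition places the new C–H on the less-substituted alkene carbon, so the positive charge ends up on the more-substituted carbon — a secondary carbocation. H2O is released.
After step 1 the species present is a secondary carbocation.

secondary carbocation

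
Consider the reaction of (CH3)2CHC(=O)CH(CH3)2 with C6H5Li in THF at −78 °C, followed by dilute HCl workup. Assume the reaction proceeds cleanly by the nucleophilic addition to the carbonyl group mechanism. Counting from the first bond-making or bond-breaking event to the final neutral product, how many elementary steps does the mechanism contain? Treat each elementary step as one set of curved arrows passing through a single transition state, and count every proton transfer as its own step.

Step 1: A lone pair / filled orbital on the carbanion-like carbon of C6H5Li attacks the electrophilic carbonyl carbon; the π(C=O) electrons shift onto oxygen, producing a tetrahedral alkoxide intermediate.
Step 2: On dilute HCl workup the alkoxide oxygen is protonated, giving an alcohol.
Total: 2 elementary steps.

2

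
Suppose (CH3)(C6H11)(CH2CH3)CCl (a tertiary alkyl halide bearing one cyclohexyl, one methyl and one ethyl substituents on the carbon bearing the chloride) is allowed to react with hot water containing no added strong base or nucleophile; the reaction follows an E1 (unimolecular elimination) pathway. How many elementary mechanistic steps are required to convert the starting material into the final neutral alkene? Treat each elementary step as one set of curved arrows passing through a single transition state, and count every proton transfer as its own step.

2

Step 1: The C–Cl bond breaks with both electrons going to the chloride; Cl⁻ leaves and a tertiary carbocation remains.
(No 1,2-shift: no single shift to an adjacent carbon would give a more stable cation.)
Step 2: Loss of a β-proton to a water molecule of the solvent: the C–H bonding pair collapses toward the cationic carbon to form the C=C π bond, yielding the alkene.
Total: 2 elementary steps.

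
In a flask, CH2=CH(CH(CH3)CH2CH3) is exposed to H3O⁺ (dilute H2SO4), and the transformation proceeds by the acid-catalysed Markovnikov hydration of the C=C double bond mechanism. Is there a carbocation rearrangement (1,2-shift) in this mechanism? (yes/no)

The first-formed carbocation is secondary.
The adjacent sec-butyl carbon already bears 2 other carbon substituents and has a hydrogen to migrate; after a 1,2-hydride shift from that carbon the positive charge sits on a tertiary centre.
Tertiary is more stable than secondary, so the shift occurs.

yes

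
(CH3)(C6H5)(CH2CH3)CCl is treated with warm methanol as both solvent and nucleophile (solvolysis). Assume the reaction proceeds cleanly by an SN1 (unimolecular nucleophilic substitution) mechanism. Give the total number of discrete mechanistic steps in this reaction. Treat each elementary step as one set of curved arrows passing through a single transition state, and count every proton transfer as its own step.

Step 1: Unassisted departure of Cl⁻ (taking the C–Cl bonding pair) generates a tertiary carbocation.
(No 1,2-shift: no single shift to an adjacent carbon would give a more stable cation.)
Step 2: Nucleophilic capture: the oxygen of CH3OH bonds to the cationic carbon, producing an oxonium-ion intermediate.
Step 3: Proton transfer from the O–H of the oxonium ion to a solvent molecule delivers the neutral ether.
Total: 3 elementary steps.

3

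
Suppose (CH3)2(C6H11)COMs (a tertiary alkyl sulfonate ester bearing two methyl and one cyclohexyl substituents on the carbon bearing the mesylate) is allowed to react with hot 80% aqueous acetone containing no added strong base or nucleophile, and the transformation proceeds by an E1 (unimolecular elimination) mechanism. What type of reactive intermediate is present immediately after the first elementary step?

Step 1: The C–O bond breaks with both electrons going to the mesylate; MsO⁻ leaves and a tertiary carbocation remains.
After step 1 the species present is a tertiary carbocation.

tertiary carbocation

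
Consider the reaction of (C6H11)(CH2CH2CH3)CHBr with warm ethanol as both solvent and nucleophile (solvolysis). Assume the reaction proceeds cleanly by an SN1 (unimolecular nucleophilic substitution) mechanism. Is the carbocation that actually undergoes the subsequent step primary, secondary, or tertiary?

Step 1: Rate-determining heterolysis of the C–Br bond gives Br⁻ and a secondary carbocation.
Step 2: Carbocation rearrangement: a 1,2-hydride shift from the adjacent cyclohexyl carbon converts the initially-formed secondary cation into the more stable tertiary cation.
The cation rearranges from secondary to tertiary via a 1,2-hydride shift from the adjacent cyclohexyl carbon; the tertiary cation is what reacts next.

tertiary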